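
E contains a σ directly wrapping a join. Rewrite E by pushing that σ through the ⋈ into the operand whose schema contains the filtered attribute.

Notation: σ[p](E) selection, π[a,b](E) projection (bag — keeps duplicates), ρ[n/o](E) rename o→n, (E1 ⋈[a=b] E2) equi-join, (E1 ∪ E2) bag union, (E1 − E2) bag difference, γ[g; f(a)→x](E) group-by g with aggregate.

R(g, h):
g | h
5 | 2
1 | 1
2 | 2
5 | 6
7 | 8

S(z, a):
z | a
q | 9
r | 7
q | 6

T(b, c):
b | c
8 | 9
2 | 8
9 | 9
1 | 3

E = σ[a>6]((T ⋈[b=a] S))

σ filters on a, owned by the right side.
E' = (T ⋈[b=a] σ[a>6](S))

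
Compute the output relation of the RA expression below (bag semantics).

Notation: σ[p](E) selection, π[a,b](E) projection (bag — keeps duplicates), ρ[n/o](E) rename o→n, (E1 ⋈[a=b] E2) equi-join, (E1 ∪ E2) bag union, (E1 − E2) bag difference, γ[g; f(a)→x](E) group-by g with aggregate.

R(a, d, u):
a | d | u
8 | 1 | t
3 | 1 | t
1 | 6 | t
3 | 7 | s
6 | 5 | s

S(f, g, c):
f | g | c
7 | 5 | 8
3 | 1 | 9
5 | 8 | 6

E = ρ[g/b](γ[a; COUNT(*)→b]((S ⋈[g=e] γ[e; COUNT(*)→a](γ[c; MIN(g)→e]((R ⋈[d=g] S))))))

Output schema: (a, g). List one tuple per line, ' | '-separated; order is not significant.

Per-node cardinality:
  S → 3
  R → 5
  S → 3
  (R ⋈[d=g] S) → 3
  γ[c; MIN(g)→e]((R ⋈[d=g] S)) → 2
  γ[e; COUNT(*)→a](γ[c; MIN(g)→e]((R ⋈[d=g] S))) → 2
  (S ⋈[g=e] γ[e; COUNT(*)→a](γ[c; MIN(g)→e]((R ⋈[d=g] S)))) → 2
  γ[a; COUNT(*)→b]((S ⋈[g=e] γ[e; COUNT(*)→a](γ[c; MIN(g)→e]((R ⋈[d=g] S))))) → 1
  ρ[g/b](γ[a; COUNT(*)→b]((S ⋈[g=e] γ[e; COUNT(*)→a](γ[c; MIN(g)→e]((R ⋈[d=g] S)))))) → 1

== RESULT ==
a | g
1 | 2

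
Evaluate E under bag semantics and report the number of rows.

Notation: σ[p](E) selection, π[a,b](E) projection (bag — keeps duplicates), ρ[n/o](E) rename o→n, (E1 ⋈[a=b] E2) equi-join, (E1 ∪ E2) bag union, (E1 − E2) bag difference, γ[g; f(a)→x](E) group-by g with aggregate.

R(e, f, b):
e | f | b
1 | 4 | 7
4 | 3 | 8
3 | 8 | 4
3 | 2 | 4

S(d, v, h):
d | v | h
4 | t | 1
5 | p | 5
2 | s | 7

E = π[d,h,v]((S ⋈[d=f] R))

Per-node cardinality:
  S → 3
  R → 4
  (S ⋈[d=f] R) → 2
  π[d,h,v]((S ⋈[d=f] R)) → 2

|E| = 2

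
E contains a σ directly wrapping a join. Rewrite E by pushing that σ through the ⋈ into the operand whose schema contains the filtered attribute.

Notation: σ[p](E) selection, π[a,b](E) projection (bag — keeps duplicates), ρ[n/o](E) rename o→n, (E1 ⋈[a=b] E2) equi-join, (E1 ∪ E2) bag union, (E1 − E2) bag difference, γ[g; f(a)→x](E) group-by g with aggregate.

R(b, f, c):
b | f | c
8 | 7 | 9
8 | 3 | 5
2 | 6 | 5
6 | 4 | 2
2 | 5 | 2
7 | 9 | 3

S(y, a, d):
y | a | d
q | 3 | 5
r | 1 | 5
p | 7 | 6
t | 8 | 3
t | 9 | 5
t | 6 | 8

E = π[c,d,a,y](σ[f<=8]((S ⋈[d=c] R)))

σ filters on f, owned by the right side.
E' = π[c,d,a,y]((S ⋈[d=c] σ[f<=8](R)))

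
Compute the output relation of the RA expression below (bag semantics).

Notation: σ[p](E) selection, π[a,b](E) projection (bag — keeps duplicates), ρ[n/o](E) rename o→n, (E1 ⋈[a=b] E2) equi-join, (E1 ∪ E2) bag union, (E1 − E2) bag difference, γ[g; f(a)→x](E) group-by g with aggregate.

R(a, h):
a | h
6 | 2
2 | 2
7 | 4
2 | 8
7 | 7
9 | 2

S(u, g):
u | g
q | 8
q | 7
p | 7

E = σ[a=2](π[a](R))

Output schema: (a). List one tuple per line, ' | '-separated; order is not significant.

Per-node cardinality:
  R → 6
  π[a](R) → 6
  σ[a=2](π[a](R)) → 2

== RESULT ==
a
2
2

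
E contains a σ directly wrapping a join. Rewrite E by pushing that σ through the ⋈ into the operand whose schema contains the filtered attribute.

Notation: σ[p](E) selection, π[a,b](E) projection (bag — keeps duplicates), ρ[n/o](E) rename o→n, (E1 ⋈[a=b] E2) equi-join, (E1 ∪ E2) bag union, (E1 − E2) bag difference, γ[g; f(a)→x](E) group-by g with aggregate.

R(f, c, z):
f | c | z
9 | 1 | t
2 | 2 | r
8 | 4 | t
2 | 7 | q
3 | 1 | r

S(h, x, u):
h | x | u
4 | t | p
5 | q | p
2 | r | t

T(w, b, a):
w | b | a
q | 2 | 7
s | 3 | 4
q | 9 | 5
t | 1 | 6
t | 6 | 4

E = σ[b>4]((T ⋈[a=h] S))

σ filters on b, owned by the left side.
E' = (σ[b>4](T) ⋈[a=h] S)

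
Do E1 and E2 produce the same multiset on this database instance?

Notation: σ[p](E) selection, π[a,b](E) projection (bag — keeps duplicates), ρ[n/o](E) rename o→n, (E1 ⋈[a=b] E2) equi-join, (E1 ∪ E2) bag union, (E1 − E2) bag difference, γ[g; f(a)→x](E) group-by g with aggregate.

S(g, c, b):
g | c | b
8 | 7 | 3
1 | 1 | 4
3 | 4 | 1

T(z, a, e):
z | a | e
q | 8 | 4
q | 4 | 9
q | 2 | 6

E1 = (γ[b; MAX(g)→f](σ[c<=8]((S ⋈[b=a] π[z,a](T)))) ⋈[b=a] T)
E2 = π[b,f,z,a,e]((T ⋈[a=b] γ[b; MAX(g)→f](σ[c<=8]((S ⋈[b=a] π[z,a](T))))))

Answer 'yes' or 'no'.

E1 per-node cardinality:
  S → 3
  T → 3
  π[z,a](T) → 3
  (S ⋈[b=a] π[z,a](T)) → 1
  σ[c<=8]((S ⋈[b=a] π[z,a](T))) → 1
  γ[b; MAX(g)→f](σ[c<=8]((S ⋈[b=a] π[z,a](T)))) → 1
  T → 3
  (γ[b; MAX(g)→f](σ[c<=8]((S ⋈[b=a] π[z,a](T)))) ⋈[b=a] T) → 1
E2 per-node cardinality:
  T → 3
  S → 3
  T → 3
  π[z,a](T) → 3
  (S ⋈[b=a] π[z,a](T)) → 1
  σ[c<=8]((S ⋈[b=a] π[z,a](T))) → 1
  γ[b; MAX(g)→f](σ[c<=8]((S ⋈[b=a] π[z,a](T)))) → 1
  (T ⋈[a=b] γ[b; MAX(g)→f](σ[c<=8]((S ⋈[b=a] π[z,a](T))))) → 1
  π[b,f,z,a,e]((T ⋈[a=b] γ[b; MAX(g)→f](σ[c<=8]((S ⋈[b=a] π[z,a](T)))))) → 1

E1 and E2 produce the same multiset:
b | f | z | a | e
4 | 1 | q | 4 | 9

yes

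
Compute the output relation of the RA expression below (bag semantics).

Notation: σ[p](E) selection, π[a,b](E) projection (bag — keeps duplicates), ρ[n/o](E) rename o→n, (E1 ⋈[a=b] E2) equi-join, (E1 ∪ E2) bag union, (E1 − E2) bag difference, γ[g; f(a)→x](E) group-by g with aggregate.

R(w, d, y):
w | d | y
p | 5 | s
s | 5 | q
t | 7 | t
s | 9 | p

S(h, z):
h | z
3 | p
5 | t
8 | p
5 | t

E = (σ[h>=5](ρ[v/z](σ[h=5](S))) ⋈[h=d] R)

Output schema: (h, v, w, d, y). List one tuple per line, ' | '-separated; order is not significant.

Subexpression sizes:
  S → 4
  σ[h=5](S) → 2
  ρ[v/z](σ[h=5](S)) → 2
  σ[h>=5](ρ[v/z](σ[h=5](S))) → 2
  R → 4
  (σ[h>=5](ρ[v/z](σ[h=5](S))) ⋈[h=d] R) → 4

== RESULT ==
h | v | w | d | y
5 | t | p | 5 | s
5 | t | p | 5 | s
5 | t | s | 5 | q
5 | t | s | 5 | q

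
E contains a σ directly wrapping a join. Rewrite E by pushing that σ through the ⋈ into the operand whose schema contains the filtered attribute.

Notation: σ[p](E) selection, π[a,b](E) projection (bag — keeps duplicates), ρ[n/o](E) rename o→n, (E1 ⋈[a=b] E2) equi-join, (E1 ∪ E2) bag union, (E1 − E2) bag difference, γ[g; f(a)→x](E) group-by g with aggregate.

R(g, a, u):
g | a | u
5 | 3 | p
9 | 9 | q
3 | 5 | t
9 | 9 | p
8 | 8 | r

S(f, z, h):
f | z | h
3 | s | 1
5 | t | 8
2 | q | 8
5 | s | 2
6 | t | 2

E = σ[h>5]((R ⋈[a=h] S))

σ filters on h, owned by the right side.
E' = (R ⋈[a=h] σ[h>5](S))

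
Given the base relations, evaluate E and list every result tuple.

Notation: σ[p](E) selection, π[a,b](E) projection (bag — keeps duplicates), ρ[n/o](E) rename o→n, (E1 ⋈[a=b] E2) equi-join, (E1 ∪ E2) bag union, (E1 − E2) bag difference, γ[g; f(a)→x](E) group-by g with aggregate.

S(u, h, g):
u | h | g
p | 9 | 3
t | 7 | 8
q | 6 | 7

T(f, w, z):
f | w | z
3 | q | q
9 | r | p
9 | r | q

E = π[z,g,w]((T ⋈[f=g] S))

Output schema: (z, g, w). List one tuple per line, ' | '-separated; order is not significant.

Row counts bottom-up:
  T → 3
  S → 3
  (T ⋈[f=g] S) → 1
  π[z,g,w]((T ⋈[f=g] S)) → 1

== RESULT ==
z | g | w
q | 3 | q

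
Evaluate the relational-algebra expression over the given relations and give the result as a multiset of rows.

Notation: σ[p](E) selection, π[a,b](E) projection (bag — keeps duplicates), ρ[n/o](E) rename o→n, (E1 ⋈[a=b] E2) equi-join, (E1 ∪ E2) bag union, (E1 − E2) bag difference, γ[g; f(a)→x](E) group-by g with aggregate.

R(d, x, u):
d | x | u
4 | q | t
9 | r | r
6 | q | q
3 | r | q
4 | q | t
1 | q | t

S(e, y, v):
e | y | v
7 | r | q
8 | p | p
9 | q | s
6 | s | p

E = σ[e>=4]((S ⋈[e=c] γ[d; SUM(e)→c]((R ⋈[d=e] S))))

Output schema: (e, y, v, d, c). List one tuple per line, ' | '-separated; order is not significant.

Per-node cardinality:
  S → 4
  R → 6
  S → 4
  (R ⋈[d=e] S) → 2
  γ[d; SUM(e)→c]((R ⋈[d=e] S)) → 2
  (S ⋈[e=c] γ[d; SUM(e)→c]((R ⋈[d=e] S))) → 2
  σ[e>=4]((S ⋈[e=c] γ[d; SUM(e)→c]((R ⋈[d=e] S)))) → 2

== RESULT ==
e | y | v | d | c
6 | s | p | 6 | 6
9 | q | s | 9 | 9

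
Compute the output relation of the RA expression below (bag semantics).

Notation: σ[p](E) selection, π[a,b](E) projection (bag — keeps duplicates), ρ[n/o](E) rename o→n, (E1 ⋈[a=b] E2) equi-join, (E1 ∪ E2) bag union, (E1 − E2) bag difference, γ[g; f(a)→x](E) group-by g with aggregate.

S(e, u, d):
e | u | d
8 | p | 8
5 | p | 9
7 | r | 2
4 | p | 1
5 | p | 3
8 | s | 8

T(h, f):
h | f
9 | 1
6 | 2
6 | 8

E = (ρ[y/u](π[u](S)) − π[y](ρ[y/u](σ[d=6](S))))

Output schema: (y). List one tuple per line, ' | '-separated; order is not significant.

Stepwise |·|:
  S → 6
  π[u](S) → 6
  ρ[y/u](π[u](S)) → 6
  S → 6
  σ[d=6](S) → 0
  ρ[y/u](σ[d=6](S)) → 0
  π[y](ρ[y/u](σ[d=6](S))) → 0
  (ρ[y/u](π[u](S)) − π[y](ρ[y/u](σ[d=6](S)))) → 6

== RESULT ==
y
p
p
p
p
r
s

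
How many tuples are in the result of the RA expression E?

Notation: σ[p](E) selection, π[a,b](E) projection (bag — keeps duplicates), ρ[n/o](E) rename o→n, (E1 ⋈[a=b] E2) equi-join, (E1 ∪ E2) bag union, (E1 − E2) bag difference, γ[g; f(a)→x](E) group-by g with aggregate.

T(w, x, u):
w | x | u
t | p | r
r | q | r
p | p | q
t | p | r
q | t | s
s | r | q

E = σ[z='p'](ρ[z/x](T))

Subexpression sizes:
  T → 6
  ρ[z/x](T) → 6
  σ[z='p'](ρ[z/x](T)) → 3

|E| = 3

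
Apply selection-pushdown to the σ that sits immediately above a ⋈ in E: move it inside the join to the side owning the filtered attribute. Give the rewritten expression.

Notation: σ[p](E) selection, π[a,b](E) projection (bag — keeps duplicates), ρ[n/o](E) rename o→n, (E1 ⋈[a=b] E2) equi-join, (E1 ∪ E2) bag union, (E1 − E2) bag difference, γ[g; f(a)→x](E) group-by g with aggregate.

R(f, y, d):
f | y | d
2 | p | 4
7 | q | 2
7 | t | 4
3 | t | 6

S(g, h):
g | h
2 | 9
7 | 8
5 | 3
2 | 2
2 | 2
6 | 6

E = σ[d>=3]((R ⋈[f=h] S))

σ filters on d, owned by the left side.
E' = (σ[d>=3](R) ⋈[f=h] S)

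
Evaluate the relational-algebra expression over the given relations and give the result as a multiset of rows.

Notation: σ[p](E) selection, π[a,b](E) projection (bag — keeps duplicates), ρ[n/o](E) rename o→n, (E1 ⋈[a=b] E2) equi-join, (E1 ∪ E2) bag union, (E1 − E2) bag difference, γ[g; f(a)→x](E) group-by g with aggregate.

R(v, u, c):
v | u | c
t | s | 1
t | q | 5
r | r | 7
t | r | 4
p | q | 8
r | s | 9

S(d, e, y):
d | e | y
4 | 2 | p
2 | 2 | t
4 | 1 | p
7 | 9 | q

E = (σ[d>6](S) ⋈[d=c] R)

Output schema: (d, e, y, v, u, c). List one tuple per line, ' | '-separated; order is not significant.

Stepwise |·|:
  S → 4
  σ[d>6](S) → 1
  R → 6
  (σ[d>6](S) ⋈[d=c] R) → 1

== RESULT ==
d | e | y | v | u | c
7 | 9 | q | r | r | 7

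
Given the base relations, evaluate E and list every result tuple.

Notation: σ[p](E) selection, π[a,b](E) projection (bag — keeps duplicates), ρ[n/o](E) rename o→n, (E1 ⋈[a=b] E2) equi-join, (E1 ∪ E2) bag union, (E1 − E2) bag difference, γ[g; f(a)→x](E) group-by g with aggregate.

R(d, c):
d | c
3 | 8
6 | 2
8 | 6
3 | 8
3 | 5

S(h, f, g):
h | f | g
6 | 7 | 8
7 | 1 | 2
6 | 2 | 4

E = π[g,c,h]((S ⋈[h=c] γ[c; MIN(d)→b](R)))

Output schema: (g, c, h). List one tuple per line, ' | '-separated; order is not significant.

Per-node cardinality:
  S → 3
  R → 5
  γ[c; MIN(d)→b](R) → 4
  (S ⋈[h=c] γ[c; MIN(d)→b](R)) → 2
  π[g,c,h]((S ⋈[h=c] γ[c; MIN(d)→b](R))) → 2

== RESULT ==
g | c | h
4 | 6 | 6
8 | 6 | 6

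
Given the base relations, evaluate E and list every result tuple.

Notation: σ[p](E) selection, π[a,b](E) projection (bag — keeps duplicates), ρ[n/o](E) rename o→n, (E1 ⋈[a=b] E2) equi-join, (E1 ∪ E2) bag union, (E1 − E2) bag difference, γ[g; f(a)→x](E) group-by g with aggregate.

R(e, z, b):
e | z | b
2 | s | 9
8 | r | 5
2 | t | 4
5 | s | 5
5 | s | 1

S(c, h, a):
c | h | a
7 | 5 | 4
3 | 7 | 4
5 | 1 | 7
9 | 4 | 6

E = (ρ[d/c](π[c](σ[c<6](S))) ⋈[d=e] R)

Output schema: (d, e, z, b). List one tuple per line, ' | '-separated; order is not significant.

Subexpression sizes:
  S → 4
  σ[c<6](S) → 2
  π[c](σ[c<6](S)) → 2
  ρ[d/c](π[c](σ[c<6](S))) → 2
  R → 5
  (ρ[d/c](π[c](σ[c<6](S))) ⋈[d=e] R) → 2

== RESULT ==
d | e | z | b
5 | 5 | s | 1
5 | 5 | s | 5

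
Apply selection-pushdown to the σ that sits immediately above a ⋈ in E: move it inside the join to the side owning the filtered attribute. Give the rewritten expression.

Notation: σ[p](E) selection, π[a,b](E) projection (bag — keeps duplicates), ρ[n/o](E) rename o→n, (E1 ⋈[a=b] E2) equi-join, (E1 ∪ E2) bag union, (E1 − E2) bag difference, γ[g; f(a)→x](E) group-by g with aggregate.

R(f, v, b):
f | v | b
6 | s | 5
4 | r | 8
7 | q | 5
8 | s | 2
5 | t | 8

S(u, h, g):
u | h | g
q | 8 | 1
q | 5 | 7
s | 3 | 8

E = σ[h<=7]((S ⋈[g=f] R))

σ filters on h, owned by the left side.
E' = (σ[h<=7](S) ⋈[g=f] R)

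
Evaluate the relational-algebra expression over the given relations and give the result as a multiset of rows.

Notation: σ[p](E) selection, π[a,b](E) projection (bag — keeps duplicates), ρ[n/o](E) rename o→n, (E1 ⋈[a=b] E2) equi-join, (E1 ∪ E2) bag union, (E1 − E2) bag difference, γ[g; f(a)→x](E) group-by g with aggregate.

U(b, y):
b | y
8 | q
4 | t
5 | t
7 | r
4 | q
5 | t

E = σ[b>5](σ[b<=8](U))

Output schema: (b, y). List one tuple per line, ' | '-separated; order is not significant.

Per-node cardinality:
  U → 6
  σ[b<=8](U) → 6
  σ[b>5](σ[b<=8](U)) → 2

== RESULT ==
b | y
7 | r
8 | q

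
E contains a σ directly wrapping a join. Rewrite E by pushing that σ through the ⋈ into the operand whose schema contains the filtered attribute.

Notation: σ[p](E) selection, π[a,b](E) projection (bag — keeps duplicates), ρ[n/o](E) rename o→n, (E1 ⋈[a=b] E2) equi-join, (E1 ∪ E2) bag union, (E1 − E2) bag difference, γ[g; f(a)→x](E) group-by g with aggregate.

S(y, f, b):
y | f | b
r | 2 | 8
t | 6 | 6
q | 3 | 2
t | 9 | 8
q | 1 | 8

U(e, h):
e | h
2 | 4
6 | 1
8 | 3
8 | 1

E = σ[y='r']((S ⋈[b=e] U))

σ filters on y, owned by the left side.
E' = (σ[y='r'](S) ⋈[b=e] U)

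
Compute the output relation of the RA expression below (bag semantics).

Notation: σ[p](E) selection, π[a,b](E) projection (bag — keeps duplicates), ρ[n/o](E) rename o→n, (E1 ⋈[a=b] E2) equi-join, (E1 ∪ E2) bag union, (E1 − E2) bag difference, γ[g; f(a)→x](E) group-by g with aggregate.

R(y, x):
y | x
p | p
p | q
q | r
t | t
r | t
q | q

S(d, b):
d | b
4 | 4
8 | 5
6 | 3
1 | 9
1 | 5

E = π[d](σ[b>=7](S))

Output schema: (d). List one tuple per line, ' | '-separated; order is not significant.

Stepwise |·|:
  S → 5
  σ[b>=7](S) → 1
  π[d](σ[b>=7](S)) → 1

== RESULT ==
d
1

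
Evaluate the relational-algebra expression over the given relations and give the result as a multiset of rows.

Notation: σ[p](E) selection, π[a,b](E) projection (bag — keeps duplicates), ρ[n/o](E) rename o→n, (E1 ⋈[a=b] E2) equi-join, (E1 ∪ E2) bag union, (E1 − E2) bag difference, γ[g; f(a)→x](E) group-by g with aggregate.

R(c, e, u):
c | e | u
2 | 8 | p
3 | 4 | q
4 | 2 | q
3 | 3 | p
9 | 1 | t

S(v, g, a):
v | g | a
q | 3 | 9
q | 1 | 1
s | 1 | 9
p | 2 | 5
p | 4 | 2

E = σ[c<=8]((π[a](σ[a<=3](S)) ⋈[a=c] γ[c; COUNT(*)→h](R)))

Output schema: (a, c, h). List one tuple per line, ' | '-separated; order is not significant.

Stepwise |·|:
  S → 5
  σ[a<=3](S) → 2
  π[a](σ[a<=3](S)) → 2
  R → 5
  γ[c; COUNT(*)→h](R) → 4
  (π[a](σ[a<=3](S)) ⋈[a=c] γ[c; COUNT(*)→h](R)) → 1
  σ[c<=8]((π[a](σ[a<=3](S)) ⋈[a=c] γ[c; COUNT(*)→h](R))) → 1

== RESULT ==
a | c | h
2 | 2 | 1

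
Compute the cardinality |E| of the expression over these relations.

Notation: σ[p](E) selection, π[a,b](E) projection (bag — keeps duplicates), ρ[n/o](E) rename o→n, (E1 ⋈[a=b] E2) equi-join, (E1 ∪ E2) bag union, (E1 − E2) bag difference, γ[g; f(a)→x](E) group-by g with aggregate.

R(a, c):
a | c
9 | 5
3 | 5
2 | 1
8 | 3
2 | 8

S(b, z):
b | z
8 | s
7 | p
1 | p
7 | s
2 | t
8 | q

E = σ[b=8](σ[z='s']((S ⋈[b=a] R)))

Subexpression sizes:
  S → 6
  R → 5
  (S ⋈[b=a] R) → 4
  σ[z='s']((S ⋈[b=a] R)) → 1
  σ[b=8](σ[z='s']((S ⋈[b=a] R))) → 1

|E| = 1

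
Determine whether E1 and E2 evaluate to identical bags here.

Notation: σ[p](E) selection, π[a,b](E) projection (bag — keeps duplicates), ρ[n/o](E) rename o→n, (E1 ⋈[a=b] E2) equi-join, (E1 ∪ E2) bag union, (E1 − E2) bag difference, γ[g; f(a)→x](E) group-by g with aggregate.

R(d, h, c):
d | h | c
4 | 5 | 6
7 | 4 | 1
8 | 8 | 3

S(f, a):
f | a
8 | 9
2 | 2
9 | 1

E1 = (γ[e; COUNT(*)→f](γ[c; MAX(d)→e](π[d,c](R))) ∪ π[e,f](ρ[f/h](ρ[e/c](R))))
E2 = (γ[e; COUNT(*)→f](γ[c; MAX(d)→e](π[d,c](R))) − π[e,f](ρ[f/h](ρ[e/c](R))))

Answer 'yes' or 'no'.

E1 subexpression sizes:
  R → 3
  π[d,c](R) → 3
  γ[c; MAX(d)→e](π[d,c](R)) → 3
  γ[e; COUNT(*)→f](γ[c; MAX(d)→e](π[d,c](R))) → 3
  R → 3
  ρ[e/c](R) → 3
  ρ[f/h](ρ[e/c](R)) → 3
  π[e,f](ρ[f/h](ρ[e/c](R))) → 3
  (γ[e; COUNT(*)→f](γ[c; MAX(d)→e](π[d,c](R))) ∪ π[e,f](ρ[f/h](ρ[e/c](R)))) → 6
E2 subexpression sizes:
  R → 3
  π[d,c](R) → 3
  γ[c; MAX(d)→e](π[d,c](R)) → 3
  γ[e; COUNT(*)→f](γ[c; MAX(d)→e](π[d,c](R))) → 3
  R → 3
  ρ[e/c](R) → 3
  ρ[f/h](ρ[e/c](R)) → 3
  π[e,f](ρ[f/h](ρ[e/c](R))) → 3
  (γ[e; COUNT(*)→f](γ[c; MAX(d)→e](π[d,c](R))) − π[e,f](ρ[f/h](ρ[e/c](R)))) → 3

E1 result:
e | f
1 | 4
3 | 8
4 | 1
6 | 5
7 | 1
8 | 1
E2 result:
e | f
4 | 1
7 | 1
8 | 1
Witness: (3, 8) appears 1× in E1 but 0× in E2.

no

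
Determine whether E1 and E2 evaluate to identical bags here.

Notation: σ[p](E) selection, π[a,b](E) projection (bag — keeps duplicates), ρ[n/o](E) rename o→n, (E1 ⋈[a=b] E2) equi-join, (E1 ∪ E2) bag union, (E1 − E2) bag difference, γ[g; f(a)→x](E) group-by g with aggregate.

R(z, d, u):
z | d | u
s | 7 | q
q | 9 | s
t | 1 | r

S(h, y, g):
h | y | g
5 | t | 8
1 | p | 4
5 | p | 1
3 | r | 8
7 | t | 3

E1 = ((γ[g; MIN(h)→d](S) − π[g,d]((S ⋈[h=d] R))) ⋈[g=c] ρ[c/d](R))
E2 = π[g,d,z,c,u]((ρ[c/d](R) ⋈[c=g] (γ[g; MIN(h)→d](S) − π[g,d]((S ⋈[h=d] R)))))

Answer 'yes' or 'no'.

E1 row counts bottom-up:
  S → 5
  γ[g; MIN(h)→d](S) → 4
  S → 5
  R → 3
  (S ⋈[h=d] R) → 2
  π[g,d]((S ⋈[h=d] R)) → 2
  (γ[g; MIN(h)→d](S) − π[g,d]((S ⋈[h=d] R))) → 2
  R → 3
  ρ[c/d](R) → 3
  ((γ[g; MIN(h)→d](S) − π[g,d]((S ⋈[h=d] R))) ⋈[g=c] ρ[c/d](R)) → 1
E2 row counts bottom-up:
  R → 3
  ρ[c/d](R) → 3
  S → 5
  γ[g; MIN(h)→d](S) → 4
  S → 5
  R → 3
  (S ⋈[h=d] R) → 2
  π[g,d]((S ⋈[h=d] R)) → 2
  (γ[g; MIN(h)→d](S) − π[g,d]((S ⋈[h=d] R))) → 2
  (ρ[c/d](R) ⋈[c=g] (γ[g; MIN(h)→d](S) − π[g,d]((S ⋈[h=d] R)))) → 1
  π[g,d,z,c,u]((ρ[c/d](R) ⋈[c=g] (γ[g; MIN(h)→d](S) − π[g,d]((S ⋈[h=d] R))))) → 1

E1 and E2 produce the same multiset:
g | d | z | c | u
1 | 5 | t | 1 | r

yes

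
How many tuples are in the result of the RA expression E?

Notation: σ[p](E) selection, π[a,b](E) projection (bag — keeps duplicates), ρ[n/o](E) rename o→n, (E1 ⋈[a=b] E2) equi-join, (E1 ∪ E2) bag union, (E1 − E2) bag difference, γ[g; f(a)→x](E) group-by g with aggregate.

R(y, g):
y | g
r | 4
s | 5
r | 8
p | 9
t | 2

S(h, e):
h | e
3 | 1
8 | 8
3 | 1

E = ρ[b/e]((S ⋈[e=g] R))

Stepwise |·|:
  S → 3
  R → 5
  (S ⋈[e=g] R) → 1
  ρ[b/e]((S ⋈[e=g] R)) → 1

|E| = 1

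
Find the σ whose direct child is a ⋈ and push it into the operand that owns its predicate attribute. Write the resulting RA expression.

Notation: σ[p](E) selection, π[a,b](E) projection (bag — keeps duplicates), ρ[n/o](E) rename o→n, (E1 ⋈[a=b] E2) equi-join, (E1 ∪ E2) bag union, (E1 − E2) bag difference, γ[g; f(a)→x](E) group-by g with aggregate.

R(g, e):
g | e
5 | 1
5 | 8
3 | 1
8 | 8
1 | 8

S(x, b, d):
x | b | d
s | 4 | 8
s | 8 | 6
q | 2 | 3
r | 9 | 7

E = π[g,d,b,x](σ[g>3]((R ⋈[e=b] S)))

σ filters on g, owned by the left side.
E' = π[g,d,b,x]((σ[g>3](R) ⋈[e=b] S))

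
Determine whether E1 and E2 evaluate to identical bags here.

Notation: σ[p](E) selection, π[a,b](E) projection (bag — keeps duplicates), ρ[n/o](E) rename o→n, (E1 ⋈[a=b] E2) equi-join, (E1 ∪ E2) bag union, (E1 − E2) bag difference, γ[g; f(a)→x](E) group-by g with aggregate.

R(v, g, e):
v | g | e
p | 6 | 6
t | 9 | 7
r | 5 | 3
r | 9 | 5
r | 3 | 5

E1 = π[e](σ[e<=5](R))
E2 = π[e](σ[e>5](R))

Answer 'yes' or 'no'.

E1 stepwise |·|:
  R → 5
  σ[e<=5](R) → 3
  π[e](σ[e<=5](R)) → 3
E2 stepwise |·|:
  R → 5
  σ[e>5](R) → 2
  π[e](σ[e>5](R)) → 2

E1 result:
e
3
5
5
E2 result:
e
6
7
Witness: (6,) appears 0× in E1 but 1× in E2.

no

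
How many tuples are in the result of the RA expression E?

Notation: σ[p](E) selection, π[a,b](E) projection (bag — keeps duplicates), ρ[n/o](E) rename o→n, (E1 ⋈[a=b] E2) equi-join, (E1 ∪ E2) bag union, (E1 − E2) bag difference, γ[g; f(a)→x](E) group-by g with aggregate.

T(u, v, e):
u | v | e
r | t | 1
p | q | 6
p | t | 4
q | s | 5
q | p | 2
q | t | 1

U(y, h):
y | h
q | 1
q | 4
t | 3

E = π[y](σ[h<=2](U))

Subexpression sizes:
  U → 3
  σ[h<=2](U) → 1
  π[y](σ[h<=2](U)) → 1

|E| = 1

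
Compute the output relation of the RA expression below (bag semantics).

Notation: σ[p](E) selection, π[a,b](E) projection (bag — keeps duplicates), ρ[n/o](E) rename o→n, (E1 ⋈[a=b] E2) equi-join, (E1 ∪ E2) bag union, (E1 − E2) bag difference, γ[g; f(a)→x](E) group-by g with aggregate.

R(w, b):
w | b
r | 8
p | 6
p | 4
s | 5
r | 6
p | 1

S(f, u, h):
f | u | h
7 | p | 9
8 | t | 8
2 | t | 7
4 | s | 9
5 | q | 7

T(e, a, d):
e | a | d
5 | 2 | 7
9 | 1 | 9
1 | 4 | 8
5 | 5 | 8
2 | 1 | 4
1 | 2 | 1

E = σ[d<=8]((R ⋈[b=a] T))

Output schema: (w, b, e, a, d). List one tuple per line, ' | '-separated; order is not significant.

Row counts bottom-up:
  R → 6
  T → 6
  (R ⋈[b=a] T) → 4
  σ[d<=8]((R ⋈[b=a] T)) → 3

== RESULT ==
w | b | e | a | d
p | 1 | 2 | 1 | 4
p | 4 | 1 | 4 | 8
s | 5 | 5 | 5 | 8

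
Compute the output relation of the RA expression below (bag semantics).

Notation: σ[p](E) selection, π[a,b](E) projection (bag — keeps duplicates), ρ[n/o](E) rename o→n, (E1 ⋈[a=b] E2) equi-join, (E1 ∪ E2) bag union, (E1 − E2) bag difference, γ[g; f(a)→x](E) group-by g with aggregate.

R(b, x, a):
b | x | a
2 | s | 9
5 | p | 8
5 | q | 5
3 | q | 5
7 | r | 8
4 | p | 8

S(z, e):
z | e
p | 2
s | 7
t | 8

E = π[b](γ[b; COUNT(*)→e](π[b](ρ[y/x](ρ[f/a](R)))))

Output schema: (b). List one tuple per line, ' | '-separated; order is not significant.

Subexpression sizes:
  R → 6
  ρ[f/a](R) → 6
  ρ[y/x](ρ[f/a](R)) → 6
  π[b](ρ[y/x](ρ[f/a](R))) → 6
  γ[b; COUNT(*)→e](π[b](ρ[y/x](ρ[f/a](R)))) → 5
  π[b](γ[b; COUNT(*)→e](π[b](ρ[y/x](ρ[f/a](R))))) → 5

== RESULT ==
b
2
3
4
5
7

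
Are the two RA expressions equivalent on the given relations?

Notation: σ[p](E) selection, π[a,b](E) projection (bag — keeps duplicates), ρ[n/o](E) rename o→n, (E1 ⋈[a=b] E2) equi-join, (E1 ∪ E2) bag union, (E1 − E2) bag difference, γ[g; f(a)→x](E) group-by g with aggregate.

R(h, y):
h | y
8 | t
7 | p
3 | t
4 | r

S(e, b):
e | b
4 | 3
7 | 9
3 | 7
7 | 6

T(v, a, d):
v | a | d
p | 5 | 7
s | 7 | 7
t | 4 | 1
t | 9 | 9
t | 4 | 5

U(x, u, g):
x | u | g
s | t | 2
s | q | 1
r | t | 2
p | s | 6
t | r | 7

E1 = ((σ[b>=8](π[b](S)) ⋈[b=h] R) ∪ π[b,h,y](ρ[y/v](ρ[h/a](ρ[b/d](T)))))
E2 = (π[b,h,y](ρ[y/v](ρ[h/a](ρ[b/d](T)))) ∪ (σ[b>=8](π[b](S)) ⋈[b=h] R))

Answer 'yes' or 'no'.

E1 row counts bottom-up:
  S → 4
  π[b](S) → 4
  σ[b>=8](π[b](S)) → 1
  R → 4
  (σ[b>=8](π[b](S)) ⋈[b=h] R) → 0
  T → 5
  ρ[b/d](T) → 5
  ρ[h/a](ρ[b/d](T)) → 5
  ρ[y/v](ρ[h/a](ρ[b/d](T))) → 5
  π[b,h,y](ρ[y/v](ρ[h/a](ρ[b/d](T)))) → 5
  ((σ[b>=8](π[b](S)) ⋈[b=h] R) ∪ π[b,h,y](ρ[y/v](ρ[h/a](ρ[b/d](T))))) → 5
E2 row counts bottom-up:
  T → 5
  ρ[b/d](T) → 5
  ρ[h/a](ρ[b/d](T)) → 5
  ρ[y/v](ρ[h/a](ρ[b/d](T))) → 5
  π[b,h,y](ρ[y/v](ρ[h/a](ρ[b/d](T)))) → 5
  S → 4
  π[b](S) → 4
  σ[b>=8](π[b](S)) → 1
  R → 4
  (σ[b>=8](π[b](S)) ⋈[b=h] R) → 0
  (π[b,h,y](ρ[y/v](ρ[h/a](ρ[b/d](T)))) ∪ (σ[b>=8](π[b](S)) ⋈[b=h] R)) → 5

E1 and E2 produce the same multiset:
b | h | y
1 | 4 | t
5 | 4 | t
7 | 5 | p
7 | 7 | s
9 | 9 | t

yes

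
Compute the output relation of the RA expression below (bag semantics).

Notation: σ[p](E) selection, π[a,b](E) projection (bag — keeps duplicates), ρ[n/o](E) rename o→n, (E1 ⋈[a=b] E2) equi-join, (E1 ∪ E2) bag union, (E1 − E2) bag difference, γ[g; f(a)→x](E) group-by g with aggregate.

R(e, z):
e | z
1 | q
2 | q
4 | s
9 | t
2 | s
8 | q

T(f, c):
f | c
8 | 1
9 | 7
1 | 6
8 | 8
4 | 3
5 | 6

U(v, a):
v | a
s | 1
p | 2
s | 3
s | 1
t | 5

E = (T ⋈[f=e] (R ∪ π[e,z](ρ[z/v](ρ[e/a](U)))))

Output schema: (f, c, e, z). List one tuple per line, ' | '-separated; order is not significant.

Stepwise |·|:
  T → 6
  R → 6
  U → 5
  ρ[e/a](U) → 5
  ρ[z/v](ρ[e/a](U)) → 5
  π[e,z](ρ[z/v](ρ[e/a](U))) → 5
  (R ∪ π[e,z](ρ[z/v](ρ[e/a](U)))) → 11
  (T ⋈[f=e] (R ∪ π[e,z](ρ[z/v](ρ[e/a](U))))) → 8

== RESULT ==
f | c | e | z
1 | 6 | 1 | q
1 | 6 | 1 | s
1 | 6 | 1 | s
4 | 3 | 4 | s
5 | 6 | 5 | t
8 | 1 | 8 | q
8 | 8 | 8 | q
9 | 7 | 9 | t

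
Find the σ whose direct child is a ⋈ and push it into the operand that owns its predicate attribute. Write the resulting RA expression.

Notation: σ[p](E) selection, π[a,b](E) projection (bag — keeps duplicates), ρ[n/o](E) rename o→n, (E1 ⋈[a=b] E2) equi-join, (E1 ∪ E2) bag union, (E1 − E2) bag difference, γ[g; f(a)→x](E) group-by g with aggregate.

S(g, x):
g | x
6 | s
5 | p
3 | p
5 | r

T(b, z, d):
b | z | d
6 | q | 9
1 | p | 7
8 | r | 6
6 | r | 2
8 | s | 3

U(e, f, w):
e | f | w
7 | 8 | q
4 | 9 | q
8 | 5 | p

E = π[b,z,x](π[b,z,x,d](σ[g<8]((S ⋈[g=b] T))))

σ filters on g, owned by the left side.
E' = π[b,z,x](π[b,z,x,d]((σ[g<8](S) ⋈[g=b] T)))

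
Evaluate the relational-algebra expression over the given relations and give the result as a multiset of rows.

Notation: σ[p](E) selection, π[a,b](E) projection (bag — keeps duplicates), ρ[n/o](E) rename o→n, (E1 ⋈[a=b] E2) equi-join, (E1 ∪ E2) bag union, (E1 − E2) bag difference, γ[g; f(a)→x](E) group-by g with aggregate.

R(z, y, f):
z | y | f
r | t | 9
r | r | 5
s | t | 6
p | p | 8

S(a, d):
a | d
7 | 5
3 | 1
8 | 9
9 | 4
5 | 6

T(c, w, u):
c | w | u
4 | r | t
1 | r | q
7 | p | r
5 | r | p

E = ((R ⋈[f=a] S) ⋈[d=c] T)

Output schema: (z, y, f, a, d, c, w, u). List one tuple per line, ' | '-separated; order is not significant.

Stepwise |·|:
  R → 4
  S → 5
  (R ⋈[f=a] S) → 3
  T → 4
  ((R ⋈[f=a] S) ⋈[d=c] T) → 1

== RESULT ==
z | y | f | a | d | c | w | u
r | t | 9 | 9 | 4 | 4 | r | t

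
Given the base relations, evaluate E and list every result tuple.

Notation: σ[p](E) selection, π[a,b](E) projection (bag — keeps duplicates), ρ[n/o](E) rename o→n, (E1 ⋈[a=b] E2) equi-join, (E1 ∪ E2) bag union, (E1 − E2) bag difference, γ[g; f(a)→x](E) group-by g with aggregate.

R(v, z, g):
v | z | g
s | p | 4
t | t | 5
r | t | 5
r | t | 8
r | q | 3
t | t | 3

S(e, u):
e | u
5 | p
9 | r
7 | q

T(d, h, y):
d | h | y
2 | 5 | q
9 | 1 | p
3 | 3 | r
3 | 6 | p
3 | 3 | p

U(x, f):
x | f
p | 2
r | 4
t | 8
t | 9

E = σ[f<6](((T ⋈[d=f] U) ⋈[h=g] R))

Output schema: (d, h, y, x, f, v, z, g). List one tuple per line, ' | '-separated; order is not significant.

Stepwise |·|:
  T → 5
  U → 4
  (T ⋈[d=f] U) → 2
  R → 6
  ((T ⋈[d=f] U) ⋈[h=g] R) → 2
  σ[f<6](((T ⋈[d=f] U) ⋈[h=g] R)) → 2

== RESULT ==
d | h | y | x | f | v | z | g
2 | 5 | q | p | 2 | r | t | 5
2 | 5 | q | p | 2 | t | t | 5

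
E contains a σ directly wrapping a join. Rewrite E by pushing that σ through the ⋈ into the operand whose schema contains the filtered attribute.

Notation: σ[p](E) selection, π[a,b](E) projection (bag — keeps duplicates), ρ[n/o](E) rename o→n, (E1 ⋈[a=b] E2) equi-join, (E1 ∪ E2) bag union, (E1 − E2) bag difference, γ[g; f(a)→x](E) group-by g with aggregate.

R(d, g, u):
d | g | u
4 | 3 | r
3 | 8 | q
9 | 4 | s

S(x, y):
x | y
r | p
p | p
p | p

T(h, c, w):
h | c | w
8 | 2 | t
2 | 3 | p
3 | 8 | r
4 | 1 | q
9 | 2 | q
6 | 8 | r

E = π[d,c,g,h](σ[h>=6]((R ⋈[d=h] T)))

σ filters on h, owned by the right side.
E' = π[d,c,g,h]((R ⋈[d=h] σ[h>=6](T)))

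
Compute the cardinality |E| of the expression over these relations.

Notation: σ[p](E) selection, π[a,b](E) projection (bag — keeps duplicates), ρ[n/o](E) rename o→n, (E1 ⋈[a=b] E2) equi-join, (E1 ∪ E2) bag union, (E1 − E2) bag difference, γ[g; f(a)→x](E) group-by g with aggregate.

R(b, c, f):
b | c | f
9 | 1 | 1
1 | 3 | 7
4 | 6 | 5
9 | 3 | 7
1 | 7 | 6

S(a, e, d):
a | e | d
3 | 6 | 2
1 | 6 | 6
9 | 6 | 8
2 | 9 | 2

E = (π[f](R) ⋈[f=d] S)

Stepwise |·|:
  R → 5
  π[f](R) → 5
  S → 4
  (π[f](R) ⋈[f=d] S) → 1

|E| = 1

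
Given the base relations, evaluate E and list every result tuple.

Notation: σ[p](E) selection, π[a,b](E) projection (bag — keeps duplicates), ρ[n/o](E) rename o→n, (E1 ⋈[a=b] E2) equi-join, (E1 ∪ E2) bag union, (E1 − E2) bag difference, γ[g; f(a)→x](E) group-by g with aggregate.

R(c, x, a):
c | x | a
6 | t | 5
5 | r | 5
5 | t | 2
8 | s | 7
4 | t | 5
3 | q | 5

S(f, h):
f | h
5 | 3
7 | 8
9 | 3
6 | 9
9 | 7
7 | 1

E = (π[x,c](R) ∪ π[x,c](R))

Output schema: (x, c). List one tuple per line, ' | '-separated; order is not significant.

Per-node cardinality:
  R → 6
  π[x,c](R) → 6
  R → 6
  π[x,c](R) → 6
  (π[x,c](R) ∪ π[x,c](R)) → 12

== RESULT ==
x | c
q | 3
q | 3
r | 5
r | 5
s | 8
s | 8
t | 4
t | 4
t | 5
t | 5
t | 6
t | 6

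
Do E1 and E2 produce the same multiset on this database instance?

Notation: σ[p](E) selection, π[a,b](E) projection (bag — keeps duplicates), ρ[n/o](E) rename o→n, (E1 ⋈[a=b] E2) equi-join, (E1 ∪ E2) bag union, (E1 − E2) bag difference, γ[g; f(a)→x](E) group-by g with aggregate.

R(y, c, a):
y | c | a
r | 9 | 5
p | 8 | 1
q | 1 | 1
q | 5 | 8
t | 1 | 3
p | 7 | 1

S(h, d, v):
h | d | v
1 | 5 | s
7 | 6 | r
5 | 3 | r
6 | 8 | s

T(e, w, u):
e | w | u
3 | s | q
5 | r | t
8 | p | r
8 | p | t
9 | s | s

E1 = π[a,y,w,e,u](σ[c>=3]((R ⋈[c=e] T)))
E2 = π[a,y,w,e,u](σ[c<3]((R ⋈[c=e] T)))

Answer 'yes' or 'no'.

E1 per-node cardinality:
  R → 6
  T → 5
  (R ⋈[c=e] T) → 4
  σ[c>=3]((R ⋈[c=e] T)) → 4
  π[a,y,w,e,u](σ[c>=3]((R ⋈[c=e] T))) → 4
E2 per-node cardinality:
  R → 6
  T → 5
  (R ⋈[c=e] T) → 4
  σ[c<3]((R ⋈[c=e] T)) → 0
  π[a,y,w,e,u](σ[c<3]((R ⋈[c=e] T))) → 0

E1 result:
a | y | w | e | u
1 | p | p | 8 | r
1 | p | p | 8 | t
5 | r | s | 9 | s
8 | q | r | 5 | t
E2 result:
a | y | w | e | u
(0 rows)
Witness: (1, 'p', 'p', 8, 't') appears 1× in E1 but 0× in E2.

no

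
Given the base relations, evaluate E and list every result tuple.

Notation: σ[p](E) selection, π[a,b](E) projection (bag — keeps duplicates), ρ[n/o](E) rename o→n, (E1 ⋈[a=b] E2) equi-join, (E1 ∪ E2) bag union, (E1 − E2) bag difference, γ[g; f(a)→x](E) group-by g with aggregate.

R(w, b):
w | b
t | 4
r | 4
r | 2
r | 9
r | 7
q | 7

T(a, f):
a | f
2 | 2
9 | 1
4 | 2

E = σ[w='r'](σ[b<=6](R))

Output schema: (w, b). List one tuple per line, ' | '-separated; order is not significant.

Per-node cardinality:
  R → 6
  σ[b<=6](R) → 3
  σ[w='r'](σ[b<=6](R)) → 2

== RESULT ==
w | b
r | 2
r | 4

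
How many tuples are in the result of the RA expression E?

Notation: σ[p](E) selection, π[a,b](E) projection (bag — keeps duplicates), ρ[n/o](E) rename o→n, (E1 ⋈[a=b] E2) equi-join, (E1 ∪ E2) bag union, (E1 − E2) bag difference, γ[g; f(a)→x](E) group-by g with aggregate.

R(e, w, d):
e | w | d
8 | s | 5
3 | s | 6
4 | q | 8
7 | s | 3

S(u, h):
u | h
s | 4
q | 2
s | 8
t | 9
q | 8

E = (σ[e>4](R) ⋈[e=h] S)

Subexpression sizes:
  R → 4
  σ[e>4](R) → 2
  S → 5
  (σ[e>4](R) ⋈[e=h] S) → 2

|E| = 2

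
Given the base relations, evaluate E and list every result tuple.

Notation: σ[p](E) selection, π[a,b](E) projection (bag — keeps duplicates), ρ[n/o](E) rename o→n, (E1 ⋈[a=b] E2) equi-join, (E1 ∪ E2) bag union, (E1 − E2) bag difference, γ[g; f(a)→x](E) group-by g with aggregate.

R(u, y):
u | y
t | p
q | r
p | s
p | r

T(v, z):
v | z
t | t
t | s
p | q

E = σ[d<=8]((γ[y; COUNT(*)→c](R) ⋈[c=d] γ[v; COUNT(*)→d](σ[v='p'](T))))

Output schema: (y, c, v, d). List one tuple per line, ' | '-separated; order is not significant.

Stepwise |·|:
  R → 4
  γ[y; COUNT(*)→c](R) → 3
  T → 3
  σ[v='p'](T) → 1
  γ[v; COUNT(*)→d](σ[v='p'](T)) → 1
  (γ[y; COUNT(*)→c](R) ⋈[c=d] γ[v; COUNT(*)→d](σ[v='p'](T))) → 2
  σ[d<=8]((γ[y; COUNT(*)→c](R) ⋈[c=d] γ[v; COUNT(*)→d](σ[v='p'](T)))) → 2

== RESULT ==
y | c | v | d
p | 1 | p | 1
s | 1 | p | 1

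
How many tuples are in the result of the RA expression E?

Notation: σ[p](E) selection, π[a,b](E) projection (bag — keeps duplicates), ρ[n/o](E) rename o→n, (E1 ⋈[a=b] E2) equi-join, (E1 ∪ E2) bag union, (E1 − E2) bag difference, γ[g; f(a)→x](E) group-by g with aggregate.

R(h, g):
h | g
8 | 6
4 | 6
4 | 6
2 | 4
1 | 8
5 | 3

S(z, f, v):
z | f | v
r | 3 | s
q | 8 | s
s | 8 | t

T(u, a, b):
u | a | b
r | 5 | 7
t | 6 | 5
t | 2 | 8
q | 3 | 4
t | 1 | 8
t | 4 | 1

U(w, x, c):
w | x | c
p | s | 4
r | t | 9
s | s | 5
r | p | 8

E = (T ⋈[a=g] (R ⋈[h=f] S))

Per-node cardinality:
  T → 6
  R → 6
  S → 3
  (R ⋈[h=f] S) → 2
  (T ⋈[a=g] (R ⋈[h=f] S)) → 2

|E| = 2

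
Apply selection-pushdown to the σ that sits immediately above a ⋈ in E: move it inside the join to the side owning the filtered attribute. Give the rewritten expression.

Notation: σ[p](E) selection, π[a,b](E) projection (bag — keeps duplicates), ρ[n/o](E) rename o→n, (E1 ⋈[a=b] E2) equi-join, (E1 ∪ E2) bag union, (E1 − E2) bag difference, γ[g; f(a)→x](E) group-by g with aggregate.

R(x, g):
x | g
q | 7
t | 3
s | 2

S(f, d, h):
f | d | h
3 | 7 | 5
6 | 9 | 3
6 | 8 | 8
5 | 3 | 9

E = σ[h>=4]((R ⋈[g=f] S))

σ filters on h, owned by the right side.
E' = (R ⋈[g=f] σ[h>=4](S))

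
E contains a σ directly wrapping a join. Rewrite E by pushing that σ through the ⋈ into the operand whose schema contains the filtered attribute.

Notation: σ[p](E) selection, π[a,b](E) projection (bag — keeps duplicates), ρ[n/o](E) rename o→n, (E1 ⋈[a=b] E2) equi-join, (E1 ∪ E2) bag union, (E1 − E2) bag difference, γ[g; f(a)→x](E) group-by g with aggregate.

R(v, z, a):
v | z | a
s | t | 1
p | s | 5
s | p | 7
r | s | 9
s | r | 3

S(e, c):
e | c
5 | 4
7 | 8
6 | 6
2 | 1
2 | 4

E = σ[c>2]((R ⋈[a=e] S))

σ filters on c, owned by the right side.
E' = (R ⋈[a=e] σ[c>2](S))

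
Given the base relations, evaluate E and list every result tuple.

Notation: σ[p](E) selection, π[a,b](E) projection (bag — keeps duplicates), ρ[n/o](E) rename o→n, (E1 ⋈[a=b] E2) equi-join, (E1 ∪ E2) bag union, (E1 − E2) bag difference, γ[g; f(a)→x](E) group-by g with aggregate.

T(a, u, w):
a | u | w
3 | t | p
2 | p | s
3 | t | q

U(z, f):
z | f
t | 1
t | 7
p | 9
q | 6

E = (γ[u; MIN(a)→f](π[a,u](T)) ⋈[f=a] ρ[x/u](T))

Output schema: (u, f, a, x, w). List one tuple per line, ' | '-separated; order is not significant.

Per-node cardinality:
  T → 3
  π[a,u](T) → 3
  γ[u; MIN(a)→f](π[a,u](T)) → 2
  T → 3
  ρ[x/u](T) → 3
  (γ[u; MIN(a)→f](π[a,u](T)) ⋈[f=a] ρ[x/u](T)) → 3

== RESULT ==
u | f | a | x | w
p | 2 | 2 | p | s
t | 3 | 3 | t | p
t | 3 | 3 | t | q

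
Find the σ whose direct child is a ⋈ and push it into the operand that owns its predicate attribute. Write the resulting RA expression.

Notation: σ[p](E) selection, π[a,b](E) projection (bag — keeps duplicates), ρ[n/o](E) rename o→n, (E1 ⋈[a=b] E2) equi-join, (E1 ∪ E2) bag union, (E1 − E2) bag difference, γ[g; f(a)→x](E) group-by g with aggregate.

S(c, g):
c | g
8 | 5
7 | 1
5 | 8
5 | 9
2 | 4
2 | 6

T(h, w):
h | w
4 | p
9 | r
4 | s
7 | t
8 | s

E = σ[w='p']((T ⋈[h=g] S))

σ filters on w, owned by the left side.
E' = (σ[w='p'](T) ⋈[h=g] S)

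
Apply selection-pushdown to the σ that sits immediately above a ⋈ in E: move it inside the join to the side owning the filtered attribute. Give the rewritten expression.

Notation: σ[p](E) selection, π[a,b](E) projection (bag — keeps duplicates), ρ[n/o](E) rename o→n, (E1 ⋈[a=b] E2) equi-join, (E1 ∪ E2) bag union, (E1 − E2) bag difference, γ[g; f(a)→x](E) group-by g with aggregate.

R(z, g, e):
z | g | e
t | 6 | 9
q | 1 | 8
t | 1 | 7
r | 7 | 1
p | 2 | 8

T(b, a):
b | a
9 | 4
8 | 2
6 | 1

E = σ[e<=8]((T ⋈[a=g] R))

σ filters on e, owned by the right side.
E' = (T ⋈[a=g] σ[e<=8](R))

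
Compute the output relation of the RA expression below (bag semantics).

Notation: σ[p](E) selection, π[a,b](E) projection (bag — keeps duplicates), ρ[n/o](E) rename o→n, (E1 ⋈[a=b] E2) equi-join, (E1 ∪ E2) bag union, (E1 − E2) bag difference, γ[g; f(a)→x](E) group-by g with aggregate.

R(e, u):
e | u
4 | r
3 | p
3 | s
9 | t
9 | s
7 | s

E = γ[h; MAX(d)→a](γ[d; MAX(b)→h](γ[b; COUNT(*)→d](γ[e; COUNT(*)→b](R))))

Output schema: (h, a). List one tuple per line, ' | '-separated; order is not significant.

Stepwise |·|:
  R → 6
  γ[e; COUNT(*)→b](R) → 4
  γ[b; COUNT(*)→d](γ[e; COUNT(*)→b](R)) → 2
  γ[d; MAX(b)→h](γ[b; COUNT(*)→d](γ[e; COUNT(*)→b](R))) → 1
  γ[h; MAX(d)→a](γ[d; MAX(b)→h](γ[b; COUNT(*)→d](γ[e; COUNT(*)→b](R)))) → 1

== RESULT ==
h | a
2 | 2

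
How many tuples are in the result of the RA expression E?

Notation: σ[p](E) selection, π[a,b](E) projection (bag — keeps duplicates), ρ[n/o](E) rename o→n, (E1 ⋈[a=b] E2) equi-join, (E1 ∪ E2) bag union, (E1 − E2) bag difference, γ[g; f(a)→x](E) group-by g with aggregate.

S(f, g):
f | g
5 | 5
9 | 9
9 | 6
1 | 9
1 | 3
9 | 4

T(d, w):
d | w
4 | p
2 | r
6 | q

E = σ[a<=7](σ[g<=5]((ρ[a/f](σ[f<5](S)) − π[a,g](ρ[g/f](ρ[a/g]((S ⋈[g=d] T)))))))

Subexpression sizes:
  S → 6
  σ[f<5](S) → 2
  ρ[a/f](σ[f<5](S)) → 2
  S → 6
  T → 3
  (S ⋈[g=d] T) → 2
  ρ[a/g]((S ⋈[g=d] T)) → 2
  ρ[g/f](ρ[a/g]((S ⋈[g=d] T))) → 2
  π[a,g](ρ[g/f](ρ[a/g]((S ⋈[g=d] T)))) → 2
  (ρ[a/f](σ[f<5](S)) − π[a,g](ρ[g/f](ρ[a/g]((S ⋈[g=d] T))))) → 2
  σ[g<=5]((ρ[a/f](σ[f<5](S)) − π[a,g](ρ[g/f](ρ[a/g]((S ⋈[g=d] T)))))) → 1
  σ[a<=7](σ[g<=5]((ρ[a/f](σ[f<5](S)) − π[a,g](ρ[g/f](ρ[a/g]((S ⋈[g=d] T))))))) → 1

|E| = 1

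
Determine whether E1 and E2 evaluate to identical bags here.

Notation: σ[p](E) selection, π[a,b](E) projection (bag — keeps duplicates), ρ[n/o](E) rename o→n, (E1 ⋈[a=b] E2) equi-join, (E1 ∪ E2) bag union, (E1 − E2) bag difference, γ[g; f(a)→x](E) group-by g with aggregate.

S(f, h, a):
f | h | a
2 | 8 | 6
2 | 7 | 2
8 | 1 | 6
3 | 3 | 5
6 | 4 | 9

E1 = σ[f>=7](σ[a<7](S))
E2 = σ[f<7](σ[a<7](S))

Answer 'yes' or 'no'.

E1 row counts bottom-up:
  S → 5
  σ[a<7](S) → 4
  σ[f>=7](σ[a<7](S)) → 1
E2 row counts bottom-up:
  S → 5
  σ[a<7](S) → 4
  σ[f<7](σ[a<7](S)) → 3

E1 result:
f | h | a
8 | 1 | 6
E2 result:
f | h | a
2 | 7 | 2
2 | 8 | 6
3 | 3 | 5
Witness: (3, 3, 5) appears 0× in E1 but 1× in E2.

no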